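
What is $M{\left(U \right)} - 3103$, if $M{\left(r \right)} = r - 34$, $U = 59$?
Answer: $-3078$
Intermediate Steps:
$M{\left(r \right)} = -34 + r$
$M{\left(U \right)} - 3103 = \left(-34 + 59\right) - 3103 = 25 - 3103 = -3078$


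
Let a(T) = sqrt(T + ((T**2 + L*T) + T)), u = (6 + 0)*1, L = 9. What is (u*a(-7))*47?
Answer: 564*I*sqrt(7) ≈ 1492.2*I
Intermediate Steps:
u = 6 (u = 6*1 = 6)
a(T) = sqrt(T**2 + 11*T) (a(T) = sqrt(T + ((T**2 + 9*T) + T)) = sqrt(T + (T**2 + 10*T)) = sqrt(T**2 + 11*T))
(u*a(-7))*47 = (6*sqrt(-7*(11 - 7)))*47 = (6*sqrt(-7*4))*47 = (6*sqrt(-28))*47 = (6*(2*I*sqrt(7)))*47 = (12*I*sqrt(7))*47 = 564*I*sqrt(7)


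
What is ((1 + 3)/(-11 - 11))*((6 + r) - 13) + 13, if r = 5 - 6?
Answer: 159/11 ≈ 14.455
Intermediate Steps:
r = -1
((1 + 3)/(-11 - 11))*((6 + r) - 13) + 13 = ((1 + 3)/(-11 - 11))*((6 - 1) - 13) + 13 = (4/(-22))*(5 - 13) + 13 = (4*(-1/22))*(-8) + 13 = -2/11*(-8) + 13 = 16/11 + 13 = 159/11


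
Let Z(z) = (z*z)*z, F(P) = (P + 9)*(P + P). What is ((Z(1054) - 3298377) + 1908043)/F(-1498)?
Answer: 83536795/318646 ≈ 262.16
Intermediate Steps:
F(P) = 2*P*(9 + P) (F(P) = (9 + P)*(2*P) = 2*P*(9 + P))
Z(z) = z**3 (Z(z) = z**2*z = z**3)
((Z(1054) - 3298377) + 1908043)/F(-1498) = ((1054**3 - 3298377) + 1908043)/((2*(-1498)*(9 - 1498))) = ((1170905464 - 3298377) + 1908043)/((2*(-1498)*(-1489))) = (1167607087 + 1908043)/4461044 = 1169515130*(1/4461044) = 83536795/318646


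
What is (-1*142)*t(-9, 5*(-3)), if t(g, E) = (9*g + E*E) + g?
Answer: -19170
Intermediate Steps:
t(g, E) = E² + 10*g (t(g, E) = (9*g + E²) + g = (E² + 9*g) + g = E² + 10*g)
(-1*142)*t(-9, 5*(-3)) = (-1*142)*((5*(-3))² + 10*(-9)) = -142*((-15)² - 90) = -142*(225 - 90) = -142*135 = -19170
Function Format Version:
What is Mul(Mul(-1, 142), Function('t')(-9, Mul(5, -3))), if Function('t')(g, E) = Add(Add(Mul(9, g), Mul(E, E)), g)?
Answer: -19170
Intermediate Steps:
Function('t')(g, E) = Add(Pow(E, 2), Mul(10, g)) (Function('t')(g, E) = Add(Add(Mul(9, g), Pow(E, 2)), g) = Add(Add(Pow(E, 2), Mul(9, g)), g) = Add(Pow(E, 2), Mul(10, g)))
Mul(Mul(-1, 142), Function('t')(-9, Mul(5, -3))) = Mul(Mul(-1, 142), Add(Pow(Mul(5, -3), 2), Mul(10, -9))) = Mul(-142, Add(Pow(-15, 2), -90)) = Mul(-142, Add(225, -90)) = Mul(-142, 135) = -19170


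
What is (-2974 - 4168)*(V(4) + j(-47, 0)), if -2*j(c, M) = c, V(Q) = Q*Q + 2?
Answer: -296393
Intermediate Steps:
V(Q) = 2 + Q**2 (V(Q) = Q**2 + 2 = 2 + Q**2)
j(c, M) = -c/2
(-2974 - 4168)*(V(4) + j(-47, 0)) = (-2974 - 4168)*((2 + 4**2) - 1/2*(-47)) = -7142*((2 + 16) + 47/2) = -7142*(18 + 47/2) = -7142*83/2 = -296393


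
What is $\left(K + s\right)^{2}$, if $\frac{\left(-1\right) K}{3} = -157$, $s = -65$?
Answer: $164836$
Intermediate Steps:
$K = 471$ ($K = \left(-3\right) \left(-157\right) = 471$)
$\left(K + s\right)^{2} = \left(471 - 65\right)^{2} = 406^{2} = 164836$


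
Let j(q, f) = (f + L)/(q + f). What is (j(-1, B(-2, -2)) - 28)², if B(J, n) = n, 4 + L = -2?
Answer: 5776/9 ≈ 641.78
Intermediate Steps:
L = -6 (L = -4 - 2 = -6)
j(q, f) = (-6 + f)/(f + q) (j(q, f) = (f - 6)/(q + f) = (-6 + f)/(f + q))
(j(-1, B(-2, -2)) - 28)² = ((-6 - 2)/(-2 - 1) - 28)² = (-8/(-3) - 28)² = (-⅓*(-8) - 28)² = (8/3 - 28)² = (-76/3)² = 5776/9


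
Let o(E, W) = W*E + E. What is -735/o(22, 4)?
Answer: -147/22 ≈ -6.6818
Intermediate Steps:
o(E, W) = E + E*W (o(E, W) = E*W + E = E + E*W)
-735/o(22, 4) = -735*1/(22*(1 + 4)) = -735/(22*5) = -735/110 = -735*1/110 = -147/22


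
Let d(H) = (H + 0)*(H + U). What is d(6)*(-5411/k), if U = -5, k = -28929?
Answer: 10822/9643 ≈ 1.1223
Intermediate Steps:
d(H) = H*(-5 + H) (d(H) = (H + 0)*(H - 5) = H*(-5 + H))
d(6)*(-5411/k) = (6*(-5 + 6))*(-5411/(-28929)) = (6*1)*(-5411*(-1/28929)) = 6*(5411/28929) = 10822/9643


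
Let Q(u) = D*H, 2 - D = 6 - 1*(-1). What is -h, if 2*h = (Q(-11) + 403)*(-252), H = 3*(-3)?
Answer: 56448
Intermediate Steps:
D = -5 (D = 2 - (6 - 1*(-1)) = 2 - (6 + 1) = 2 - 1*7 = 2 - 7 = -5)
H = -9
Q(u) = 45 (Q(u) = -5*(-9) = 45)
h = -56448 (h = ((45 + 403)*(-252))/2 = (448*(-252))/2 = (1/2)*(-112896) = -56448)
-h = -1*(-56448) = 56448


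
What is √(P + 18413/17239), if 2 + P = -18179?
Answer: I*√5402768901194/17239 ≈ 134.83*I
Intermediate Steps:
P = -18181 (P = -2 - 18179 = -18181)
√(P + 18413/17239) = √(-18181 + 18413/17239) = √(-313403846/17239) = I*√5402768901194/17239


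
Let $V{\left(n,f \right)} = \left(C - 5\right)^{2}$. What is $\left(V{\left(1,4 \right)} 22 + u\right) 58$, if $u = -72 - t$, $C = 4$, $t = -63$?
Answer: $754$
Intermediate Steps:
$u = -9$ ($u = -72 - -63 = -72 + 63 = -9$)
$V{\left(n,f \right)} = 1$ ($V{\left(n,f \right)} = \left(4 - 5\right)^{2} = \left(-1\right)^{2} = 1$)
$\left(V{\left(1,4 \right)} 22 + u\right) 58 = \left(1 \cdot 22 - 9\right) 58 = \left(22 - 9\right) 58 = 13 \cdot 58 = 754$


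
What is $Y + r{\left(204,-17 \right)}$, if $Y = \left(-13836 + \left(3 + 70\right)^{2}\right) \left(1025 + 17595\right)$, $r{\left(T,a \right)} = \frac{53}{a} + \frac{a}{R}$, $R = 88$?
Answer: $- \frac{236966913593}{1496} \approx -1.584 \cdot 10^{8}$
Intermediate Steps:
$r{\left(T,a \right)} = \frac{53}{a} + \frac{a}{88}$
$Y = -158400340$ ($Y = \left(-13836 + 73^{2}\right) 18620 = \left(-13836 + 5329\right) 18620 = \left(-8507\right) 18620 = -158400340$)
$Y + r{\left(204,-17 \right)} = -158400340 + \left(\frac{53}{-17} + \frac{1}{88} \left(-17\right)\right) = -158400340 + \left(53 \left(- \frac{1}{17}\right) - \frac{17}{88}\right) = -158400340 - \frac{4953}{1496} = - \frac{236966913593}{1496}$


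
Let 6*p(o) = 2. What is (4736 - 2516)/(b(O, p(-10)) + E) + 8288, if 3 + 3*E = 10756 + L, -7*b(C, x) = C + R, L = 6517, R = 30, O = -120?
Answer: 50211035/6058 ≈ 8288.4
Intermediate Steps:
p(o) = 1/3 (p(o) = (1/6)*2 = 1/3)
b(C, x) = -30/7 - C/7 (b(C, x) = -(C + 30)/7 = -(30 + C)/7 = -30/7 - C/7)
E = 17270/3 (E = -1 + (10756 + 6517)/3 = -1 + (1/3)*17273 = -1 + 17273/3 = 17270/3 ≈ 5756.7)
(4736 - 2516)/(b(O, p(-10)) + E) + 8288 = (4736 - 2516)/((-30/7 - 1/7*(-120)) + 17270/3) + 8288 = 2220/((-30/7 + 120/7) + 17270/3) + 8288 = 2220/(90/7 + 17270/3) + 8288 = 2220/(121160/21) + 8288 = 2220*(21/121160) + 8288 = 2331/6058 + 8288 = 50211035/6058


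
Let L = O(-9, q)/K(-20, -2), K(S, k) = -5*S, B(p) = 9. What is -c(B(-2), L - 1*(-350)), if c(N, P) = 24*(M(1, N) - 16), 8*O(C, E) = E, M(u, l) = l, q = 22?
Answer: 168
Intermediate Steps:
O(C, E) = E/8
L = 11/400 (L = ((1/8)*22)/((-5*(-20))) = (11/4)/100 = (11/4)*(1/100) = 11/400 ≈ 0.027500)
c(N, P) = -384 + 24*N (c(N, P) = 24*(N - 16) = 24*(-16 + N) = -384 + 24*N)
-c(B(-2), L - 1*(-350)) = -(-384 + 24*9) = -(-384 + 216) = -1*(-168) = 168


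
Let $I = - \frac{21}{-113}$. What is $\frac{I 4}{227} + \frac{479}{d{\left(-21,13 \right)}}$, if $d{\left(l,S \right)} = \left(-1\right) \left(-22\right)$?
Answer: $\frac{12288677}{564322} \approx 21.776$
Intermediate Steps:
$I = \frac{21}{113}$ ($I = \left(-21\right) \left(- \frac{1}{113}\right) = \frac{21}{113} \approx 0.18584$)
$d{\left(l,S \right)} = 22$
$\frac{I 4}{227} + \frac{479}{d{\left(-21,13 \right)}} = \frac{\frac{21}{113} \cdot 4}{227} + \frac{479}{22} = \frac{84}{113} \cdot \frac{1}{227} + 479 \cdot \frac{1}{22} = \frac{84}{25651} + \frac{479}{22} = \frac{12288677}{564322}$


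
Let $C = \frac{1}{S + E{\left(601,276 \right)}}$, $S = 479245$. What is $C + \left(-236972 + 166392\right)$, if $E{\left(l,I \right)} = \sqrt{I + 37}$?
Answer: $- \frac{16210515825793715}{229675769712} - \frac{\sqrt{313}}{229675769712} \approx -70580.0$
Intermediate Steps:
$E{\left(l,I \right)} = \sqrt{37 + I}$
$C = \frac{1}{479245 + \sqrt{313}}$ ($C = \frac{1}{479245 + \sqrt{37 + 276}} = \frac{1}{479245 + \sqrt{313}} \approx 2.0865 \cdot 10^{-6}$)
$C + \left(-236972 + 166392\right) = \left(\frac{479245}{229675769712} - \frac{\sqrt{313}}{229675769712}\right) + \left(-236972 + 166392\right) = \left(\frac{479245}{229675769712} - \frac{\sqrt{313}}{229675769712}\right) - 70580 = - \frac{16210515825793715}{229675769712} - \frac{\sqrt{313}}{229675769712}$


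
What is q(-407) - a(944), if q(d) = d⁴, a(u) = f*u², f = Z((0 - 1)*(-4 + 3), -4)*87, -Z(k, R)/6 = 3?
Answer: 28835110177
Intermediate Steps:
Z(k, R) = -18 (Z(k, R) = -6*3 = -18)
f = -1566 (f = -18*87 = -1566)
a(u) = -1566*u²
q(-407) - a(944) = (-407)⁴ - (-1566)*944² = 27439591201 - (-1566)*891136 = 27439591201 - 1*(-1395518976) = 27439591201 + 1395518976 = 28835110177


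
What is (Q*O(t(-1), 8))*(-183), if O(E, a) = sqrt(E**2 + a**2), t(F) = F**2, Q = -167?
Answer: 30561*sqrt(65) ≈ 2.4639e+5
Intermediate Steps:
(Q*O(t(-1), 8))*(-183) = -167*sqrt(((-1)**2)**2 + 8**2)*(-183) = -167*sqrt(1**2 + 64)*(-183) = -167*sqrt(1 + 64)*(-183) = -167*sqrt(65)*(-183) = 30561*sqrt(65)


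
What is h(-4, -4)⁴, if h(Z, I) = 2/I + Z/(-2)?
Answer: 81/16 ≈ 5.0625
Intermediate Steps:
h(Z, I) = 2/I - Z/2 (h(Z, I) = 2/I + Z*(-½) = 2/I - Z/2)
h(-4, -4)⁴ = (2/(-4) - ½*(-4))⁴ = (2*(-¼) + 2)⁴ = (-½ + 2)⁴ = (3/2)⁴ = 81/16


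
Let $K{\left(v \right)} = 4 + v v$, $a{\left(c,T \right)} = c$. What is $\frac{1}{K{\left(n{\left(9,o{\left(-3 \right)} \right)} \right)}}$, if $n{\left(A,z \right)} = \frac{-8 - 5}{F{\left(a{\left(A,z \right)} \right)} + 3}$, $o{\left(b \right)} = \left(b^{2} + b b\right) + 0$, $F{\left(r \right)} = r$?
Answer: $\frac{144}{745} \approx 0.19329$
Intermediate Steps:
$o{\left(b \right)} = 2 b^{2}$ ($o{\left(b \right)} = \left(b^{2} + b^{2}\right) + 0 = 2 b^{2} + 0 = 2 b^{2}$)
$n{\left(A,z \right)} = - \frac{13}{3 + A}$ ($n{\left(A,z \right)} = \frac{-8 - 5}{A + 3} = - \frac{13}{3 + A}$)
$K{\left(v \right)} = 4 + v^{2}$
$\frac{1}{K{\left(n{\left(9,o{\left(-3 \right)} \right)} \right)}} = \frac{1}{4 + \left(- \frac{13}{3 + 9}\right)^{2}} = \frac{1}{4 + \left(- \frac{13}{12}\right)^{2}} = \frac{1}{4 + \frac{169}{144}} = \frac{1}{\frac{745}{144}} = \frac{144}{745}$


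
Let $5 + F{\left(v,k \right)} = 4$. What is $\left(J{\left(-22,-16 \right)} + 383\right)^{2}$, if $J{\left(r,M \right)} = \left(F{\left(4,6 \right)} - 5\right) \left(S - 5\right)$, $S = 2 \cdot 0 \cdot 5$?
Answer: $170569$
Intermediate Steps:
$S = 0$ ($S = 0 \cdot 5 = 0$)
$F{\left(v,k \right)} = -1$ ($F{\left(v,k \right)} = -5 + 4 = -1$)
$J{\left(r,M \right)} = 30$ ($J{\left(r,M \right)} = \left(-1 - 5\right) \left(0 - 5\right) = \left(-6\right) \left(-5\right) = 30$)
$\left(J{\left(-22,-16 \right)} + 383\right)^{2} = \left(30 + 383\right)^{2} = 413^{2} = 170569$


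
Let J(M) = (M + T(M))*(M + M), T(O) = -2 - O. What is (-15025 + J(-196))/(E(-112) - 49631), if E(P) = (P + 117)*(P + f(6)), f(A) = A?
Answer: 14241/50161 ≈ 0.28391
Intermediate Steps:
E(P) = (6 + P)*(117 + P) (E(P) = (P + 117)*(P + 6) = (117 + P)*(6 + P) = (6 + P)*(117 + P))
J(M) = -4*M (J(M) = (M + (-2 - M))*(M + M) = -4*M)
(-15025 + J(-196))/(E(-112) - 49631) = (-15025 - 4*(-196))/((702 + (-112)**2 + 123*(-112)) - 49631) = (-15025 + 784)/((702 + 12544 - 13776) - 49631) = -14241/(-530 - 49631) = -14241/(-50161) = -14241*(-1/50161) = 14241/50161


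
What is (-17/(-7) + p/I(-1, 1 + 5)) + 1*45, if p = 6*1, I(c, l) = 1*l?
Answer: 339/7 ≈ 48.429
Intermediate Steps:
I(c, l) = l
p = 6
(-17/(-7) + p/I(-1, 1 + 5)) + 1*45 = (-17/(-7) + 6/(1 + 5)) + 1*45 = (-17*(-1/7) + 6/6) + 45 = (17/7 + 6*(1/6)) + 45 = (17/7 + 1) + 45 = 24/7 + 45 = 339/7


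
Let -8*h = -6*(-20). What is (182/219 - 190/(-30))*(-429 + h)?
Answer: -232212/73 ≈ -3181.0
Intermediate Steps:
h = -15 (h = -(-3)*(-20)/4 = -1/8*120 = -15)
(182/219 - 190/(-30))*(-429 + h) = (182/219 - 190/(-30))*(-429 - 15) = (182*(1/219) - 190*(-1/30))*(-444) = (182/219 + 19/3)*(-444) = (523/73)*(-444) = -232212/73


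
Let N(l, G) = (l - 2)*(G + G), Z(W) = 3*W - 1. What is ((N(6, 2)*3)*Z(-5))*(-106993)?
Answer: 82170624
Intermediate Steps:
Z(W) = -1 + 3*W
N(l, G) = 2*G*(-2 + l) (N(l, G) = (-2 + l)*(2*G) = 2*G*(-2 + l))
((N(6, 2)*3)*Z(-5))*(-106993) = (((2*2*(-2 + 6))*3)*(-1 + 3*(-5)))*(-106993) = (((2*2*4)*3)*(-1 - 15))*(-106993) = ((16*3)*(-16))*(-106993) = (48*(-16))*(-106993) = -768*(-106993) = 82170624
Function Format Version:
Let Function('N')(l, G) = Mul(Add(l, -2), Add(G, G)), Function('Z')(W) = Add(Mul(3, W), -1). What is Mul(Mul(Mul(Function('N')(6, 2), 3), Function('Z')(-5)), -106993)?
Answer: 82170624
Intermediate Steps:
Function('Z')(W) = Add(-1, Mul(3, W))
Function('N')(l, G) = Mul(2, G, Add(-2, l)) (Function('N')(l, G) = Mul(Add(-2, l), Mul(2, G)) = Mul(2, G, Add(-2, l)))
Mul(Mul(Mul(Function('N')(6, 2), 3), Function('Z')(-5)), -106993) = Mul(Mul(Mul(Mul(2, 2, Add(-2, 6)), 3), Add(-1, Mul(3, -5))), -106993) = Mul(Mul(Mul(Mul(2, 2, 4), 3), Add(-1, -15)), -106993) = Mul(Mul(Mul(16, 3), -16), -106993) = Mul(Mul(48, -16), -106993) = Mul(-768, -106993) = 82170624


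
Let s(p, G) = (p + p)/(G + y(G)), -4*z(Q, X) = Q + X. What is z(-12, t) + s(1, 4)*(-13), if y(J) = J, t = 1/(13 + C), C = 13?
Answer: -27/104 ≈ -0.25962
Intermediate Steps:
t = 1/26 (t = 1/(13 + 13) = 1/26 ≈ 0.038462)
z(Q, X) = -Q/4 - X/4 (z(Q, X) = -(Q + X)/4 = -Q/4 - X/4)
s(p, G) = p/G (s(p, G) = (p + p)/(G + G) = (2*p)/((2*G)) = (2*p)*(1/(2*G)) = p/G)
z(-12, t) + s(1, 4)*(-13) = (-¼*(-12) - ¼*1/26) + (1/4)*(-13) = (3 - 1/104) + (1*(¼))*(-13) = 311/104 + (¼)*(-13) = 311/104 - 13/4 = -27/104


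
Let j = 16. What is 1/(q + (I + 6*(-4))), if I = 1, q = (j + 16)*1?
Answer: 1/9 ≈ 0.11111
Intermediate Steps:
q = 32 (q = (16 + 16)*1 = 32*1 = 32)
1/(q + (I + 6*(-4))) = 1/(32 + (1 + 6*(-4))) = 1/(32 + (1 - 24)) = 1/(32 - 23) = 1/9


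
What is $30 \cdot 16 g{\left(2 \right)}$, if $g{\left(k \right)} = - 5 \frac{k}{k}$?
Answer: $-2400$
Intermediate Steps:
$g{\left(k \right)} = -5$ ($g{\left(k \right)} = \left(-5\right) 1 = -5$)
$30 \cdot 16 g{\left(2 \right)} = 30 \cdot 16 \left(-5\right) = 480 \left(-5\right) = -2400$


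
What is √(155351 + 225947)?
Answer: √381298 ≈ 617.49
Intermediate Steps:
√(155351 + 225947) = √381298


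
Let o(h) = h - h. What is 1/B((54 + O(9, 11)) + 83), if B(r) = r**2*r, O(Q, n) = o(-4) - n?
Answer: 1/2000376 ≈ 4.9991e-7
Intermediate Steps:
o(h) = 0
O(Q, n) = -n (O(Q, n) = 0 - n = -n)
B(r) = r**3
1/B((54 + O(9, 11)) + 83) = 1/(((54 - 1*11) + 83)**3) = 1/(((54 - 11) + 83)**3) = 1/((43 + 83)**3) = 1/(126**3) = 1/2000376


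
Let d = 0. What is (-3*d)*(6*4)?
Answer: 0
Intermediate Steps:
(-3*d)*(6*4) = (-3*0)*(6*4) = 0*24 = 0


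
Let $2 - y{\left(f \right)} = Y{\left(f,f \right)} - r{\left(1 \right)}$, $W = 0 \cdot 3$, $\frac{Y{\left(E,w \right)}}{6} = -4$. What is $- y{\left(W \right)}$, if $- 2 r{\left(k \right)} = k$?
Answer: $- \frac{51}{2} \approx -25.5$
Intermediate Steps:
$Y{\left(E,w \right)} = -24$ ($Y{\left(E,w \right)} = 6 \left(-4\right) = -24$)
$r{\left(k \right)} = - \frac{k}{2}$
$W = 0$
$y{\left(f \right)} = \frac{51}{2}$ ($y{\left(f \right)} = 2 - \left(-24 - \left(- \frac{1}{2}\right) 1\right) = 2 - \left(-24 - - \frac{1}{2}\right) = 2 - \left(-24 + \frac{1}{2}\right) = 2 - - \frac{47}{2} = 2 + \frac{47}{2} = \frac{51}{2}$)
$- y{\left(W \right)} = \left(-1\right) \frac{51}{2} = - \frac{51}{2}$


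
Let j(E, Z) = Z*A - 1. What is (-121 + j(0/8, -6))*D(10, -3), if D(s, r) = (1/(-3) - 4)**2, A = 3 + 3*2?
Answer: -29744/9 ≈ -3304.9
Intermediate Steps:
A = 9 (A = 3 + 6 = 9)
D(s, r) = 169/9 (D(s, r) = (-1/3 - 4)**2 = (-13/3)**2 = 169/9)
j(E, Z) = -1 + 9*Z (j(E, Z) = Z*9 - 1 = 9*Z - 1 = -1 + 9*Z)
(-121 + j(0/8, -6))*D(10, -3) = (-121 + (-1 + 9*(-6)))*(169/9) = (-121 + (-1 - 54))*(169/9) = (-121 - 55)*(169/9) = -176*169/9 = -29744/9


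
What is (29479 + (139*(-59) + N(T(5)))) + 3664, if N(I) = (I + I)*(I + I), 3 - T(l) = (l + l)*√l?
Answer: 26978 - 240*√5 ≈ 26441.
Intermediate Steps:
T(l) = 3 - 2*l^(3/2) (T(l) = 3 - (l + l)*√l = 3 - 2*l*√l = 3 - 2*l^(3/2))
N(I) = 4*I² (N(I) = (2*I)*(2*I) = 4*I²)
(29479 + (139*(-59) + N(T(5)))) + 3664 = (29479 + (139*(-59) + 4*(3 - 10*√5)²)) + 3664 = (29479 + (-8201 + 4*(3 - 10*√5)²)) + 3664 = (21278 + 4*(3 - 10*√5)²) + 3664 = 24942 + 4*(3 - 10*√5)²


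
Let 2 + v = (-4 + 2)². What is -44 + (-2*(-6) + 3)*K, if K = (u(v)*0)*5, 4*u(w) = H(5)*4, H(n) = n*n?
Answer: -44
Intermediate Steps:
H(n) = n²
v = 2 (v = -2 + (-4 + 2)² = -2 + (-2)² = -2 + 4 = 2)
u(w) = 25 (u(w) = (5²*4)/4 = (25*4)/4 = (¼)*100 = 25)
K = 0 (K = (25*0)*5 = 0*5 = 0)
-44 + (-2*(-6) + 3)*K = -44 + (-2*(-6) + 3)*0 = -44 + (12 + 3)*0 = -44 + 15*0 = -44 + 0 = -44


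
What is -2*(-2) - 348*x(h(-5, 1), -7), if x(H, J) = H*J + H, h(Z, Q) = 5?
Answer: 10444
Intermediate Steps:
x(H, J) = H + H*J
-2*(-2) - 348*x(h(-5, 1), -7) = -2*(-2) - 1740*(1 - 7) = 4 - 1740*(-6) = 4 - 348*(-30) = 4 + 10440 = 10444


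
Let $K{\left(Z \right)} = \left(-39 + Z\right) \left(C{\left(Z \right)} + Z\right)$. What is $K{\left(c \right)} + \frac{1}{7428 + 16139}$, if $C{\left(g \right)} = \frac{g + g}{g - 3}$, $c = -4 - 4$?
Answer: $\frac{79750739}{259237} \approx 307.64$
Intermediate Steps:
$c = -8$ ($c = -4 - 4 = -8$)
$C{\left(g \right)} = \frac{2 g}{-3 + g}$
$K{\left(Z \right)} = \left(-39 + Z\right) \left(Z + \frac{2 Z}{-3 + Z}\right)$ ($K{\left(Z \right)} = \left(-39 + Z\right) \left(\frac{2 Z}{-3 + Z} + Z\right) = \left(-39 + Z\right) \left(Z + \frac{2 Z}{-3 + Z}\right)$)
$K{\left(c \right)} + \frac{1}{7428 + 16139} = - \frac{8 \left(39 + \left(-8\right)^{2} - -320\right)}{-3 - 8} + \frac{1}{7428 + 16139} = - \frac{8 \left(39 + 64 + 320\right)}{-11} + \frac{1}{23567} = \left(-8\right) \left(- \frac{1}{11}\right) 423 + \frac{1}{23567} = \frac{3384}{11} + \frac{1}{23567} = \frac{79750739}{259237}$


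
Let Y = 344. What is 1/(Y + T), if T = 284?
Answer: 1/628 ≈ 0.0015924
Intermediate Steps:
1/(Y + T) = 1/(344 + 284) = 1/628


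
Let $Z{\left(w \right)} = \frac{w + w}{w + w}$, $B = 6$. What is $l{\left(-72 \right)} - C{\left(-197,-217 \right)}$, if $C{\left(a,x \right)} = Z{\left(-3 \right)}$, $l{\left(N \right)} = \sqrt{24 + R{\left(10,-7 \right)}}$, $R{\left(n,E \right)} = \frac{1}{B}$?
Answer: $-1 + \frac{\sqrt{870}}{6} \approx 3.916$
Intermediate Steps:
$Z{\left(w \right)} = 1$ ($Z{\left(w \right)} = \frac{2 w}{2 w} = 2 w \frac{1}{2 w} = 1$)
$R{\left(n,E \right)} = \frac{1}{6}$
$l{\left(N \right)} = \frac{\sqrt{870}}{6}$ ($l{\left(N \right)} = \sqrt{24 + \frac{1}{6}} = \sqrt{\frac{145}{6}} = \frac{\sqrt{870}}{6}$)
$C{\left(a,x \right)} = 1$
$l{\left(-72 \right)} - C{\left(-197,-217 \right)} = \frac{\sqrt{870}}{6} - 1 = -1 + \frac{\sqrt{870}}{6}$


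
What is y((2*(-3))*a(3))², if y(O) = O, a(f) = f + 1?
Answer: 576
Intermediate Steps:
a(f) = 1 + f
y((2*(-3))*a(3))² = ((2*(-3))*(1 + 3))² = (-6*4)² = (-24)² = 576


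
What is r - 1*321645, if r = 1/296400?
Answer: -95335577999/296400 ≈ -3.2165e+5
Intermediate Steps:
r = 1/296400 ≈ 3.3738e-6
r - 1*321645 = 1/296400 - 1*321645 = 1/296400 - 321645 = -95335577999/296400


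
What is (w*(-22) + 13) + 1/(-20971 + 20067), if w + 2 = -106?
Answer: 2159655/904 ≈ 2389.0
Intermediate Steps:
w = -108 (w = -2 - 106 = -108)
(w*(-22) + 13) + 1/(-20971 + 20067) = (-108*(-22) + 13) + 1/(-20971 + 20067) = (2376 + 13) + 1/(-904) = 2389 - 1/904 = 2159655/904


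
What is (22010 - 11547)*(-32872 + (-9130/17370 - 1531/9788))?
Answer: -5847700796937649/17001756 ≈ -3.4395e+8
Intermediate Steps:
(22010 - 11547)*(-32872 + (-9130/17370 - 1531/9788)) = 10463*(-32872 + (-9130*1/17370 - 1531*1/9788)) = 10463*(-32872 + (-913/1737 - 1531/9788)) = 10463*(-32872 - 11595791/17001756) = 10463*(-558893319023/17001756) = -5847700796937649/17001756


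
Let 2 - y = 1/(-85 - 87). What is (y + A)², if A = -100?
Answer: 284091025/29584 ≈ 9602.9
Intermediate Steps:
y = 345/172 (y = 2 - 1/(-85 - 87) = 2 - 1/(-172) = 2 - 1*(-1/172) = 2 + 1/172 = 345/172 ≈ 2.0058)
(y + A)² = (345/172 - 100)² = (-16855/172)² = 284091025/29584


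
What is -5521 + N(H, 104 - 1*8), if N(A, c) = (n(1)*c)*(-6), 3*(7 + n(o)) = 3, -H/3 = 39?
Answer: -2065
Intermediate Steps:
H = -117 (H = -3*39 = -117)
n(o) = -6 (n(o) = -7 + (1/3)*3 = -7 + 1 = -6)
N(A, c) = 36*c (N(A, c) = -6*c*(-6) = 36*c)
-5521 + N(H, 104 - 1*8) = -5521 + 36*(104 - 1*8) = -5521 + 36*(104 - 8) = -5521 + 36*96 = -5521 + 3456 = -2065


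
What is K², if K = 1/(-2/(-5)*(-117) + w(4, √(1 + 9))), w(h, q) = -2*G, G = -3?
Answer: 25/41616 ≈ 0.00060073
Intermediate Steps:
w(h, q) = 6 (w(h, q) = -2*(-3) = 6)
K = -5/204 (K = 1/(-2/(-5)*(-117) + 6) = 1/(-2*(-⅕)*(-117) + 6) = 1/((⅖)*(-117) + 6) = 1/(-234/5 + 6) = 1/(-204/5) = -5/204 ≈ -0.024510)
K² = (-5/204)² = 25/41616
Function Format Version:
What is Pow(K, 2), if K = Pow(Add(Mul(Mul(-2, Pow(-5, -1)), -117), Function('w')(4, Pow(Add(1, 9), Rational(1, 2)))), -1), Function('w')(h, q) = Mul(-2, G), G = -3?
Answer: Rational(25, 41616) ≈ 0.00060073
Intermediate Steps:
Function('w')(h, q) = 6 (Function('w')(h, q) = Mul(-2, -3) = 6)
K = Rational(-5, 204) (K = Pow(Add(Mul(Mul(-2, Pow(-5, -1)), -117), 6), -1) = Pow(Add(Mul(Mul(-2, Rational(-1, 5)), -117), 6), -1) = Pow(Add(Mul(Rational(2, 5), -117), 6), -1) = Pow(Add(Rational(-234, 5), 6), -1) = Pow(Rational(-204, 5), -1) = Rational(-5, 204) ≈ -0.024510)
Pow(K, 2) = Pow(Rational(-5, 204), 2) = Rational(25, 41616)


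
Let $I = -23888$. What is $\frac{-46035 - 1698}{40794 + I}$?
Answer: $- \frac{47733}{16906} \approx -2.8234$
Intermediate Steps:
$\frac{-46035 - 1698}{40794 + I} = \frac{-46035 - 1698}{40794 - 23888} = - \frac{47733}{16906}$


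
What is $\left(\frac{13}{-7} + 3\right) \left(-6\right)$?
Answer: $- \frac{48}{7} \approx -6.8571$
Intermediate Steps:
$\left(\frac{13}{-7} + 3\right) \left(-6\right) = \left(13 \left(- \frac{1}{7}\right) + 3\right) \left(-6\right) = \left(- \frac{13}{7} + 3\right) \left(-6\right) = \frac{8}{7} \left(-6\right) = - \frac{48}{7}$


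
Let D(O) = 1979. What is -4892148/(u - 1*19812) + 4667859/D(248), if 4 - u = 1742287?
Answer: 2744964188499/1162395335 ≈ 2361.5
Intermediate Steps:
u = -1742283 (u = 4 - 1*1742287 = 4 - 1742287 = -1742283)
-4892148/(u - 1*19812) + 4667859/D(248) = -4892148/(-1742283 - 1*19812) + 4667859/1979 = -4892148/(-1742283 - 19812) + 4667859*(1/1979) = -4892148/(-1762095) + 4667859/1979 = -4892148*(-1/1762095) + 4667859/1979 = 1630716/587365 + 4667859/1979 = 2744964188499/1162395335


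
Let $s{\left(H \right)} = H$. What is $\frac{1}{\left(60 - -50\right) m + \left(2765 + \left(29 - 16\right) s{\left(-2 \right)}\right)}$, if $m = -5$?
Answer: $\frac{1}{2189} \approx 0.00045683$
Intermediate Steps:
$\frac{1}{\left(60 - -50\right) m + \left(2765 + \left(29 - 16\right) s{\left(-2 \right)}\right)} = \frac{1}{\left(60 - -50\right) \left(-5\right) + \left(2765 + \left(29 - 16\right) \left(-2\right)\right)} = \frac{1}{\left(60 + 50\right) \left(-5\right) + \left(2765 + 13 \left(-2\right)\right)} = \frac{1}{110 \left(-5\right) + \left(2765 - 26\right)} = \frac{1}{-550 + 2739} = \frac{1}{2189}$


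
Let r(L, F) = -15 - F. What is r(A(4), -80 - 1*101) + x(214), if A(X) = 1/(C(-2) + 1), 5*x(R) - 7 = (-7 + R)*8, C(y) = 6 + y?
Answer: 2493/5 ≈ 498.60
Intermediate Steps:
x(R) = -49/5 + 8*R/5 (x(R) = 7/5 + ((-7 + R)*8)/5 = 7/5 + (-56 + 8*R)/5 = 7/5 + (-56/5 + 8*R/5) = -49/5 + 8*R/5)
A(X) = ⅕ (A(X) = 1/((6 - 2) + 1) = 1/(4 + 1) = 1/5 = ⅕)
r(A(4), -80 - 1*101) + x(214) = (-15 - (-80 - 1*101)) + (-49/5 + (8/5)*214) = (-15 - (-80 - 101)) + (-49/5 + 1712/5) = (-15 - 1*(-181)) + 1663/5 = (-15 + 181) + 1663/5 = 166 + 1663/5 = 2493/5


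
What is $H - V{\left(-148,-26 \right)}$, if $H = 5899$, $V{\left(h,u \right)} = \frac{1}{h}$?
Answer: $\frac{873053}{148} \approx 5899.0$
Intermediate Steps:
$H - V{\left(-148,-26 \right)} = 5899 - \frac{1}{-148} = 5899 - - \frac{1}{148} = 5899 + \frac{1}{148} = \frac{873053}{148}$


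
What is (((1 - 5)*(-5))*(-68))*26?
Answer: -35360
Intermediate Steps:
(((1 - 5)*(-5))*(-68))*26 = (-4*(-5)*(-68))*26 = (20*(-68))*26 = -1360*26 = -35360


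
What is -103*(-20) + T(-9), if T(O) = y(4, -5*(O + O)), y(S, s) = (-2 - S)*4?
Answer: 2036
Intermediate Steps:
y(S, s) = -8 - 4*S
T(O) = -24 (T(O) = -8 - 4*4 = -8 - 16 = -24)
-103*(-20) + T(-9) = -103*(-20) - 24 = 2060 - 24 = 2036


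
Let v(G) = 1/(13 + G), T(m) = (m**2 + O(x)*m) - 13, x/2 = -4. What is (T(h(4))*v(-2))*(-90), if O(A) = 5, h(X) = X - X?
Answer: 1170/11 ≈ 106.36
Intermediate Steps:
h(X) = 0
x = -8 (x = 2*(-4) = -8)
T(m) = -13 + m**2 + 5*m (T(m) = (m**2 + 5*m) - 13 = -13 + m**2 + 5*m)
(T(h(4))*v(-2))*(-90) = ((-13 + 0**2 + 5*0)/(13 - 2))*(-90) = ((-13 + 0 + 0)/11)*(-90) = -13*1/11*(-90) = -13/11*(-90) = 1170/11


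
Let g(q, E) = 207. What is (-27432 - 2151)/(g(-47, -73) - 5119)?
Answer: 29583/4912 ≈ 6.0226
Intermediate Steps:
(-27432 - 2151)/(g(-47, -73) - 5119) = (-27432 - 2151)/(207 - 5119) = -29583/(-4912) = -29583*(-1/4912) = 29583/4912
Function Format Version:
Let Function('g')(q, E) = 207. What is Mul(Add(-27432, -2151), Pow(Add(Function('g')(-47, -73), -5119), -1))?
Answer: Rational(29583, 4912) ≈ 6.0226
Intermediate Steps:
Mul(Add(-27432, -2151), Pow(Add(Function('g')(-47, -73), -5119), -1)) = Mul(Add(-27432, -2151), Pow(Add(207, -5119), -1)) = Mul(-29583, Pow(-4912, -1)) = Mul(-29583, Rational(-1, 4912)) = Rational(29583, 4912)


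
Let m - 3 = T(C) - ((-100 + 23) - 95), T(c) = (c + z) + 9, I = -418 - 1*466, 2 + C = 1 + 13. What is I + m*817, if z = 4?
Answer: 162516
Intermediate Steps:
C = 12 (C = -2 + (1 + 13) = -2 + 14 = 12)
I = -884 (I = -418 - 466 = -884)
T(c) = 13 + c (T(c) = (c + 4) + 9 = (4 + c) + 9 = 13 + c)
m = 200 (m = 3 + ((13 + 12) - ((-100 + 23) - 95)) = 3 + (25 - (-77 - 95)) = 3 + (25 - 1*(-172)) = 3 + (25 + 172) = 3 + 197 = 200)
I + m*817 = -884 + 200*817 = -884 + 163400 = 162516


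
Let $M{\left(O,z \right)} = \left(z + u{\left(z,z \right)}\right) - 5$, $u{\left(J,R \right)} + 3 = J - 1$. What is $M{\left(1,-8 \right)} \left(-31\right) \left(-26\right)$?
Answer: $-20150$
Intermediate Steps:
$u{\left(J,R \right)} = -4 + J$ ($u{\left(J,R \right)} = -3 + \left(J - 1\right) = -3 + \left(-1 + J\right) = -4 + J$)
$M{\left(O,z \right)} = -9 + 2 z$ ($M{\left(O,z \right)} = \left(z + \left(-4 + z\right)\right) - 5 = \left(-4 + 2 z\right) - 5 = -9 + 2 z$)
$M{\left(1,-8 \right)} \left(-31\right) \left(-26\right) = \left(-9 + 2 \left(-8\right)\right) \left(-31\right) \left(-26\right) = \left(-9 - 16\right) \left(-31\right) \left(-26\right) = \left(-25\right) \left(-31\right) \left(-26\right) = 775 \left(-26\right) = -20150$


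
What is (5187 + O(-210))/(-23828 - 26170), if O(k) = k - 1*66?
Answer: -1637/16666 ≈ -0.098224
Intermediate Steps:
O(k) = -66 + k (O(k) = k - 66 = -66 + k)
(5187 + O(-210))/(-23828 - 26170) = (5187 + (-66 - 210))/(-23828 - 26170) = (5187 - 276)/(-49998) = 4911*(-1/49998) = -1637/16666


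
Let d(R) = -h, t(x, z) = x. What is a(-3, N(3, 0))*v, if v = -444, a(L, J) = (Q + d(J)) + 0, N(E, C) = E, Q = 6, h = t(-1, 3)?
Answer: -3108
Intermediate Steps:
h = -1
d(R) = 1 (d(R) = -1*(-1) = 1)
a(L, J) = 7 (a(L, J) = (6 + 1) + 0 = 7 + 0 = 7)
a(-3, N(3, 0))*v = 7*(-444) = -3108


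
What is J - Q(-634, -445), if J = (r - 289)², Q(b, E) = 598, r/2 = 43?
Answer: 40611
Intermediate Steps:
r = 86 (r = 2*43 = 86)
J = 41209 (J = (86 - 289)² = (-203)² = 41209)
J - Q(-634, -445) = 41209 - 1*598 = 41209 - 598 = 40611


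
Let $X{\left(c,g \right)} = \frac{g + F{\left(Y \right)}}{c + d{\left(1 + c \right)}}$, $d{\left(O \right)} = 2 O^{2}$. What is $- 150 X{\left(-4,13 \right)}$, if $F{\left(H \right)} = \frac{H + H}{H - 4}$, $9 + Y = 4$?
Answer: $- \frac{3175}{21} \approx -151.19$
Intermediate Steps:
$Y = -5$ ($Y = -9 + 4 = -5$)
$F{\left(H \right)} = \frac{2 H}{-4 + H}$
$X{\left(c,g \right)} = \frac{\frac{10}{9} + g}{c + 2 \left(1 + c\right)^{2}}$ ($X{\left(c,g \right)} = \frac{g + 2 \left(-5\right) \frac{1}{-4 - 5}}{c + 2 \left(1 + c\right)^{2}} = \frac{g + 2 \left(-5\right) \frac{1}{-9}}{c + 2 \left(1 + c\right)^{2}} = \frac{g + 2 \left(-5\right) \left(- \frac{1}{9}\right)}{c + 2 \left(1 + c\right)^{2}} = \frac{g + \frac{10}{9}}{c + 2 \left(1 + c\right)^{2}} = \frac{\frac{10}{9} + g}{c + 2 \left(1 + c\right)^{2}}$)
$- 150 X{\left(-4,13 \right)} = - 150 \frac{\frac{10}{9} + 13}{-4 + 2 \left(1 - 4\right)^{2}} = - 150 \frac{1}{-4 + 2 \left(-3\right)^{2}} \cdot \frac{127}{9} = - 150 \frac{1}{-4 + 2 \cdot 9} \cdot \frac{127}{9} = - 150 \frac{1}{-4 + 18} \cdot \frac{127}{9} = - 150 \cdot \frac{1}{14} \cdot \frac{127}{9} = \left(-150\right) \frac{127}{126} = - \frac{3175}{21}$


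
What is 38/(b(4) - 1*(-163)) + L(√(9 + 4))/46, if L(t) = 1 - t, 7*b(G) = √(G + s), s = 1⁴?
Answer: 1907894/7485787 - 133*√5/650938 - √13/46 ≈ 0.17603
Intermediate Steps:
s = 1
b(G) = √(1 + G)/7 (b(G) = √(G + 1)/7 = √(1 + G)/7)
38/(b(4) - 1*(-163)) + L(√(9 + 4))/46 = 38/(√(1 + 4)/7 - 1*(-163)) + (1 - √(9 + 4))/46 = 38/(√5/7 + 163) + (1 - √13)*(1/46) = 38/(163 + √5/7) + (1/46 - √13/46) = 1/46 + 38/(163 + √5/7) - √13/46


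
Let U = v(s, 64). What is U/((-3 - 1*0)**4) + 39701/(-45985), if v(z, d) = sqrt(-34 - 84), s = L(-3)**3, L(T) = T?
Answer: -39701/45985 + I*sqrt(118)/81 ≈ -0.86335 + 0.13411*I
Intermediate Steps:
s = -27 (s = (-3)**3 = -27)
v(z, d) = I*sqrt(118) (v(z, d) = sqrt(-118) = I*sqrt(118))
U = I*sqrt(118) ≈ 10.863*I
U/((-3 - 1*0)**4) + 39701/(-45985) = (I*sqrt(118))/((-3 - 1*0)**4) + 39701/(-45985) = (I*sqrt(118))/((-3 + 0)**4) + 39701*(-1/45985) = (I*sqrt(118))/((-3)**4) - 39701/45985 = (I*sqrt(118))/81 - 39701/45985 = (I*sqrt(118))*(1/81) - 39701/45985 = I*sqrt(118)/81 - 39701/45985 = -39701/45985 + I*sqrt(118)/81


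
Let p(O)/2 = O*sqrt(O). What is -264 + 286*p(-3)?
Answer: -264 - 1716*I*sqrt(3) ≈ -264.0 - 2972.2*I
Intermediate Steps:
p(O) = 2*O**(3/2) (p(O) = 2*(O*sqrt(O)) = 2*O**(3/2))
-264 + 286*p(-3) = -264 + 286*(2*(-3)**(3/2)) = -264 + 286*(2*(-3*I*sqrt(3))) = -264 + 286*(-6*I*sqrt(3)) = -264 - 1716*I*sqrt(3)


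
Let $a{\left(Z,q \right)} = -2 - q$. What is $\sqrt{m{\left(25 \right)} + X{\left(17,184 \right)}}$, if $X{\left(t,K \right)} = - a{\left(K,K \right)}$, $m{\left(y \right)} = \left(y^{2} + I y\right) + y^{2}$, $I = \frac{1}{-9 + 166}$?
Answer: $\frac{3 \sqrt{3933321}}{157} \approx 37.897$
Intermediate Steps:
$I = \frac{1}{157} \approx 0.0063694$
$m{\left(y \right)} = 2 y^{2} + \frac{y}{157}$ ($m{\left(y \right)} = \left(y^{2} + \frac{y}{157}\right) + y^{2} = 2 y^{2} + \frac{y}{157}$)
$X{\left(t,K \right)} = 2 + K$ ($X{\left(t,K \right)} = - (-2 - K) = 2 + K$)
$\sqrt{m{\left(25 \right)} + X{\left(17,184 \right)}} = \sqrt{\frac{1}{157} \cdot 25 \left(1 + 314 \cdot 25\right) + \left(2 + 184\right)} = \sqrt{\frac{1}{157} \cdot 25 \left(1 + 7850\right) + 186} = \sqrt{\frac{1}{157} \cdot 25 \cdot 7851 + 186} = \sqrt{\frac{196275}{157} + 186} = \sqrt{\frac{225477}{157}} = \frac{3 \sqrt{3933321}}{157}$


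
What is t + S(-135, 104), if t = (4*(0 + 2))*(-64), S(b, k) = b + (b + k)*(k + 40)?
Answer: -5111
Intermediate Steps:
S(b, k) = b + (40 + k)*(b + k) (S(b, k) = b + (b + k)*(40 + k) = b + (40 + k)*(b + k))
t = -512 (t = (4*2)*(-64) = 8*(-64) = -512)
t + S(-135, 104) = -512 + (104² + 40*104 + 41*(-135) - 135*104) = -512 + (10816 + 4160 - 5535 - 14040) = -512 - 4599 = -5111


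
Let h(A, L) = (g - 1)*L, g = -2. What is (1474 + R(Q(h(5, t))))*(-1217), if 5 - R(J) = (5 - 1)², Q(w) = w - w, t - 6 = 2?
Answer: -1780471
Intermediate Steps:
t = 8 (t = 6 + 2 = 8)
h(A, L) = -3*L (h(A, L) = (-2 - 1)*L = -3*L)
Q(w) = 0
R(J) = -11 (R(J) = 5 - (5 - 1)² = 5 - 1*4² = 5 - 1*16 = 5 - 16 = -11)
(1474 + R(Q(h(5, t))))*(-1217) = (1474 - 11)*(-1217) = 1463*(-1217) = -1780471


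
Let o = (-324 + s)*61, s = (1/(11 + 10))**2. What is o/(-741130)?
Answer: 670451/25141410 ≈ 0.026667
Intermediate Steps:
s = 1/441 (s = (1/21)**2 = 1/441 ≈ 0.0022676)
o = -8715863/441 (o = (-324 + 1/441)*61 = -142883/441*61 = -8715863/441 ≈ -19764.)
o/(-741130) = -8715863/441/(-741130) = -8715863/441*(-1/741130) = 670451/25141410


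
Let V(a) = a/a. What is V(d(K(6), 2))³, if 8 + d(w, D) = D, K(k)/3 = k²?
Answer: 1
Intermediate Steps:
K(k) = 3*k²
d(w, D) = -8 + D
V(a) = 1
V(d(K(6), 2))³ = 1³ = 1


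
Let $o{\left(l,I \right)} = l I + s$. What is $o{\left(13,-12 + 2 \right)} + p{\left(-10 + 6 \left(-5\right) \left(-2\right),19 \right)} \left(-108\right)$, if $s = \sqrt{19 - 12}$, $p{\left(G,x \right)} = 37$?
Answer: $-4126 + \sqrt{7} \approx -4123.4$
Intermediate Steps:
$s = \sqrt{7} \approx 2.6458$
$o{\left(l,I \right)} = \sqrt{7} + I l$ ($o{\left(l,I \right)} = l I + \sqrt{7} = I l + \sqrt{7} = \sqrt{7} + I l$)
$o{\left(13,-12 + 2 \right)} + p{\left(-10 + 6 \left(-5\right) \left(-2\right),19 \right)} \left(-108\right) = \left(\sqrt{7} + \left(-12 + 2\right) 13\right) + 37 \left(-108\right) = \left(\sqrt{7} - 130\right) - 3996 = \left(-130 + \sqrt{7}\right) - 3996 = -4126 + \sqrt{7}$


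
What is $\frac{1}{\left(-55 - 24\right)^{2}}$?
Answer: $\frac{1}{6241} \approx 0.00016023$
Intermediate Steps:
$\frac{1}{\left(-55 - 24\right)^{2}} = \frac{1}{\left(-79\right)^{2}} = \frac{1}{6241}$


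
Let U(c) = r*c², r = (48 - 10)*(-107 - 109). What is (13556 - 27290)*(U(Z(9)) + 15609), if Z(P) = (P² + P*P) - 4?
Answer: 2813944193802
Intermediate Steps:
Z(P) = -4 + 2*P² (Z(P) = (P² + P²) - 4 = 2*P² - 4 = -4 + 2*P²)
r = -8208 (r = 38*(-216) = -8208)
U(c) = -8208*c²
(13556 - 27290)*(U(Z(9)) + 15609) = (13556 - 27290)*(-8208*(-4 + 2*9²)² + 15609) = -13734*(-8208*(-4 + 2*81)² + 15609) = -13734*(-8208*(-4 + 162)² + 15609) = -13734*(-8208*158² + 15609) = -13734*(-8208*24964 + 15609) = -13734*(-204904512 + 15609) = -13734*(-204888903) = 2813944193802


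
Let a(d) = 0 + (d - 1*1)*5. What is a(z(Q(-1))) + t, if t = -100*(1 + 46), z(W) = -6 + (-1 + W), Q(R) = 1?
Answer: -4735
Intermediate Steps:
z(W) = -7 + W
t = -4700 (t = -100*47 = -4700)
a(d) = -5 + 5*d (a(d) = 0 + (d - 1)*5 = 0 + (-1 + d)*5 = 0 + (-5 + 5*d) = -5 + 5*d)
a(z(Q(-1))) + t = (-5 + 5*(-7 + 1)) - 4700 = (-5 + 5*(-6)) - 4700 = (-5 - 30) - 4700 = -35 - 4700 = -4735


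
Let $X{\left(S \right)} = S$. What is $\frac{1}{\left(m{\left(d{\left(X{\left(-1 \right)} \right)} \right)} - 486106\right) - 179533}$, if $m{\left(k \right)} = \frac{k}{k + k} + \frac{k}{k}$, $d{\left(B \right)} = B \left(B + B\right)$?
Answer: $- \frac{2}{1331275} \approx -1.5023 \cdot 10^{-6}$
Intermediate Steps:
$d{\left(B \right)} = 2 B^{2}$ ($d{\left(B \right)} = B 2 B = 2 B^{2}$)
$m{\left(k \right)} = \frac{3}{2}$ ($m{\left(k \right)} = \frac{k}{2 k} + 1 = k \frac{1}{2 k} + 1 = \frac{1}{2} + 1 = \frac{3}{2}$)
$\frac{1}{\left(m{\left(d{\left(X{\left(-1 \right)} \right)} \right)} - 486106\right) - 179533} = \frac{1}{\left(\frac{3}{2} - 486106\right) - 179533} = \frac{1}{- \frac{972209}{2} - 179533} = \frac{1}{- \frac{1331275}{2}} = - \frac{2}{1331275}$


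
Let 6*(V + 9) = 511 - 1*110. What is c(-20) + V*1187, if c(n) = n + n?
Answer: 411649/6 ≈ 68608.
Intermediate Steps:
c(n) = 2*n
V = 347/6 (V = -9 + (511 - 1*110)/6 = -9 + (511 - 110)/6 = -9 + (⅙)*401 = -9 + 401/6 = 347/6 ≈ 57.833)
c(-20) + V*1187 = 2*(-20) + (347/6)*1187 = -40 + 411889/6 = 411649/6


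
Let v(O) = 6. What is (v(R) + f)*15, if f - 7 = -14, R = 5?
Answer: -15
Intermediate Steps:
f = -7 (f = 7 - 14 = -7)
(v(R) + f)*15 = (6 - 7)*15 = -1*15 = -15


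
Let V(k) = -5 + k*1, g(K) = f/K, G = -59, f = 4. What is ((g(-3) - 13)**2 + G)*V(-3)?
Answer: -10544/9 ≈ -1171.6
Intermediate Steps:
g(K) = 4/K
V(k) = -5 + k
((g(-3) - 13)**2 + G)*V(-3) = ((4/(-3) - 13)**2 - 59)*(-5 - 3) = ((4*(-1/3) - 13)**2 - 59)*(-8) = ((-4/3 - 13)**2 - 59)*(-8) = ((-43/3)**2 - 59)*(-8) = (1849/9 - 59)*(-8) = (1318/9)*(-8) = -10544/9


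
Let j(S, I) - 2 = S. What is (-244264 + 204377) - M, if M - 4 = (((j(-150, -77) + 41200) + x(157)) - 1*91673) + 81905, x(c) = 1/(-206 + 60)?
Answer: -10391549/146 ≈ -71175.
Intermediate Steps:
x(c) = -1/146 (x(c) = 1/(-146) = -1/146)
j(S, I) = 2 + S
M = 4568047/146 (M = 4 + (((((2 - 150) + 41200) - 1/146) - 1*91673) + 81905) = 4 + ((((-148 + 41200) - 1/146) - 91673) + 81905) = 4 + (((41052 - 1/146) - 91673) + 81905) = 4 + ((5993591/146 - 91673) + 81905) = 4 + (-7390667/146 + 81905) = 4 + 4567463/146 = 4568047/146 ≈ 31288.)
(-244264 + 204377) - M = (-244264 + 204377) - 1*4568047/146 = -39887 - 4568047/146 = -10391549/146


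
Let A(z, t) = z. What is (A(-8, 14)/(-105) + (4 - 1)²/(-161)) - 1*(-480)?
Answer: 165607/345 ≈ 480.02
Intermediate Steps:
(A(-8, 14)/(-105) + (4 - 1)²/(-161)) - 1*(-480) = (-8/(-105) + (4 - 1)²/(-161)) - 1*(-480) = (-8*(-1/105) + 3²*(-1/161)) + 480 = (8/105 + 9*(-1/161)) + 480 = (8/105 - 9/161) + 480 = 7/345 + 480 = 165607/345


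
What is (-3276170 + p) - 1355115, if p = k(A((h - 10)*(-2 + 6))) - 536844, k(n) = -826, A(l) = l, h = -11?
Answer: -5168955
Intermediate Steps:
p = -537670 (p = -826 - 536844 = -537670)
(-3276170 + p) - 1355115 = (-3276170 - 537670) - 1355115 = -3813840 - 1355115 = -5168955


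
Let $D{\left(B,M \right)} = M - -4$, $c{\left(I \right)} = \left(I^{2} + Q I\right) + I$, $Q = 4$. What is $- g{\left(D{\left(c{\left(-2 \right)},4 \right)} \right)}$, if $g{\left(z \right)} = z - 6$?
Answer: $-2$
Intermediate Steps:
$c{\left(I \right)} = I^{2} + 5 I$ ($c{\left(I \right)} = \left(I^{2} + 4 I\right) + I = I^{2} + 5 I$)
$D{\left(B,M \right)} = 4 + M$ ($D{\left(B,M \right)} = M + 4 = 4 + M$)
$g{\left(z \right)} = -6 + z$
$- g{\left(D{\left(c{\left(-2 \right)},4 \right)} \right)} = - (-6 + \left(4 + 4\right)) = - (-6 + 8) = \left(-1\right) 2 = -2$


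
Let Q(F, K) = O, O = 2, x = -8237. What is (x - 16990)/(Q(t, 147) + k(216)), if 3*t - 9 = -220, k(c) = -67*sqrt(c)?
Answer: 25227/484810 + 5070627*sqrt(6)/484810 ≈ 25.671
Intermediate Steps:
t = -211/3 (t = 3 + (1/3)*(-220) = 3 - 220/3 = -211/3 ≈ -70.333)
Q(F, K) = 2
(x - 16990)/(Q(t, 147) + k(216)) = (-8237 - 16990)/(2 - 402*sqrt(6)) = -25227/(2 - 402*sqrt(6))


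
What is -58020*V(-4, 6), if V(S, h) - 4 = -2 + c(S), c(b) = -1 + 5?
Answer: -348120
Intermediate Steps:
c(b) = 4
V(S, h) = 6 (V(S, h) = 4 + (-2 + 4) = 4 + 2 = 6)
-58020*V(-4, 6) = -58020*6 = -348120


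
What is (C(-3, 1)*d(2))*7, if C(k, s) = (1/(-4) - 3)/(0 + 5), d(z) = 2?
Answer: -91/10 ≈ -9.1000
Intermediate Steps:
C(k, s) = -13/20 (C(k, s) = (1*(-¼) - 3)/5 = (-¼ - 3)*(⅕) = -13/4*⅕ = -13/20)
(C(-3, 1)*d(2))*7 = -13/20*2*7 = -13/10*7 = -91/10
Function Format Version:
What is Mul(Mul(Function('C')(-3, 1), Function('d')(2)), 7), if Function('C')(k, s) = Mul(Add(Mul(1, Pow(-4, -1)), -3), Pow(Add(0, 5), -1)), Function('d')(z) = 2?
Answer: Rational(-91, 10) ≈ -9.1000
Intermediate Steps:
Function('C')(k, s) = Rational(-13, 20) (Function('C')(k, s) = Mul(Add(Mul(1, Rational(-1, 4)), -3), Pow(5, -1)) = Mul(Add(Rational(-1, 4), -3), Rational(1, 5)) = Mul(Rational(-13, 4), Rational(1, 5)) = Rational(-13, 20))
Mul(Mul(Function('C')(-3, 1), Function('d')(2)), 7) = Mul(Mul(Rational(-13, 20), 2), 7) = Mul(Rational(-13, 10), 7) = Rational(-91, 10)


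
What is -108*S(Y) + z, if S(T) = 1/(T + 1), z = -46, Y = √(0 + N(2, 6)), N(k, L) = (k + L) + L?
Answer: -490/13 - 108*√14/13 ≈ -68.777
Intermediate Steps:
N(k, L) = k + 2*L (N(k, L) = (L + k) + L = k + 2*L)
Y = √14 (Y = √(0 + (2 + 2*6)) = √(0 + (2 + 12)) = √(0 + 14) = √14 ≈ 3.7417)
S(T) = 1/(1 + T)
-108*S(Y) + z = -108/(1 + √14) - 46 = -46 - 108/(1 + √14)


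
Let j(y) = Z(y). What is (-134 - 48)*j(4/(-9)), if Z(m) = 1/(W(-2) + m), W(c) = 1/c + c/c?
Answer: -3276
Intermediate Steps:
W(c) = 1 + 1/c (W(c) = 1/c + 1 = 1 + 1/c)
Z(m) = 1/(½ + m) (Z(m) = 1/((1 - 2)/(-2) + m) = 1/(-½*(-1) + m) = 1/(½ + m))
j(y) = 2/(1 + 2*y)
(-134 - 48)*j(4/(-9)) = (-134 - 48)*(2/(1 + 2*(4/(-9)))) = -364/(1 + 2*(4*(-⅑))) = -364/(1 + 2*(-4/9)) = -364/(1 - 8/9) = -364/⅑ = -364*9 = -182*18 = -3276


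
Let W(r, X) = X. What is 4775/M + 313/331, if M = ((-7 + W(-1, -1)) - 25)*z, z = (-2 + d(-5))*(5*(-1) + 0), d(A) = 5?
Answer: 347092/32769 ≈ 10.592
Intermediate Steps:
z = -15 (z = (-2 + 5)*(5*(-1) + 0) = 3*(-5 + 0) = 3*(-5) = -15)
M = 495 (M = ((-7 - 1) - 25)*(-15) = (-8 - 25)*(-15) = -33*(-15) = 495)
4775/M + 313/331 = 4775/495 + 313/331 = 4775*(1/495) + 313*(1/331) = 955/99 + 313/331 = 347092/32769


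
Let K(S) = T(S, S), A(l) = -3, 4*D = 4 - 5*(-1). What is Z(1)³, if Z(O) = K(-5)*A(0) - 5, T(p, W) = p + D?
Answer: 2197/64 ≈ 34.328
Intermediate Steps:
D = 9/4 (D = (4 - 5*(-1))/4 = (4 - 1*(-5))/4 = (4 + 5)/4 = (¼)*9 = 9/4 ≈ 2.2500)
T(p, W) = 9/4 + p (T(p, W) = p + 9/4 = 9/4 + p)
K(S) = 9/4 + S
Z(O) = 13/4 (Z(O) = (9/4 - 5)*(-3) - 5 = -11/4*(-3) - 5 = 33/4 - 5 = 13/4)
Z(1)³ = (13/4)³ = 2197/64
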